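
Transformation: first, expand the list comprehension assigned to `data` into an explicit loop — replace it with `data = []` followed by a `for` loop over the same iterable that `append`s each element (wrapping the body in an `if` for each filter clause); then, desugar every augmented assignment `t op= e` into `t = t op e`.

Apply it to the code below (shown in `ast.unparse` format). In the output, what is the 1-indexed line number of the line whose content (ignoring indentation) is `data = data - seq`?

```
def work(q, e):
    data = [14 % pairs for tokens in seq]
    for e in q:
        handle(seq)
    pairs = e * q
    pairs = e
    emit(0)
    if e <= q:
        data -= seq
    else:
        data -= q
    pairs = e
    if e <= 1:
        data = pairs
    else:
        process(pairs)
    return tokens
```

Transformed code:
def work(q, e):
    data = []
    for tokens in seq:
        data.append(14 % pairs)
    for e in q:
        handle(seq)
    pairs = e * q
    pairs = e
    emit(0)
    if e <= q:
        data = data - seq
    else:
        data = data - q
    pairs = e
    if e <= 1:
        data = pairs
    else:
        process(pairs)
    return tokens

11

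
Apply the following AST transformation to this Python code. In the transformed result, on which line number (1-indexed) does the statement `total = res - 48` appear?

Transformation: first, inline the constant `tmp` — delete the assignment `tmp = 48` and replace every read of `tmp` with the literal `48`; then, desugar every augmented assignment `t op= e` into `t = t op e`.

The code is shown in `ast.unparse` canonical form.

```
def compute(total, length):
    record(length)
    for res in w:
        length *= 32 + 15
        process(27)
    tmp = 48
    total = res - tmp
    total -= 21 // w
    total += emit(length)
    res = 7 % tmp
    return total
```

Transformed code:
def compute(total, length):
    record(length)
    for res in w:
        length = length * (32 + 15)
        process(27)
    total = res - 48
    total = total - 21 // w
    total = total + emit(length)
    res = 7 % 48
    return total

6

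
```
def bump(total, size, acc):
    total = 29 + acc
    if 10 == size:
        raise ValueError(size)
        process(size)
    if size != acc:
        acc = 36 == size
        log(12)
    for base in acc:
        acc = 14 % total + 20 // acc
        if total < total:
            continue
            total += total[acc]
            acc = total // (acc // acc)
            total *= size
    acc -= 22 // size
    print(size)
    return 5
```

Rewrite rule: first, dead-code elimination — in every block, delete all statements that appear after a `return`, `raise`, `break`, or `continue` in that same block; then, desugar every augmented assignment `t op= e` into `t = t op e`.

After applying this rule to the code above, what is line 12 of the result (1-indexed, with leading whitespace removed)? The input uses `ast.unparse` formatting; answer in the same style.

acc = acc - 22 // size

Transformed code:
def bump(total, size, acc):
    total = 29 + acc
    if 10 == size:
        raise ValueError(size)
    if size != acc:
        acc = 36 == size
        log(12)
    for base in acc:
        acc = 14 % total + 20 // acc
        if total < total:
            continue
    acc = acc - 22 // size
    print(size)
    return 5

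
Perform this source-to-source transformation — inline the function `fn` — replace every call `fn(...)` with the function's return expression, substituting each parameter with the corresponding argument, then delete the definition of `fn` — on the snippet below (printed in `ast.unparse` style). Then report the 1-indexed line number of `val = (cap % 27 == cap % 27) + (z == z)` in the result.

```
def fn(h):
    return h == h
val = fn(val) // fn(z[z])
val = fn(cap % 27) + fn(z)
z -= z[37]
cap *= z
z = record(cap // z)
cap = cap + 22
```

Transformed code:
val = (val == val) // (z[z] == z[z])
val = (cap % 27 == cap % 27) + (z == z)
z -= z[37]
cap *= z
z = record(cap // z)
cap = cap + 22

2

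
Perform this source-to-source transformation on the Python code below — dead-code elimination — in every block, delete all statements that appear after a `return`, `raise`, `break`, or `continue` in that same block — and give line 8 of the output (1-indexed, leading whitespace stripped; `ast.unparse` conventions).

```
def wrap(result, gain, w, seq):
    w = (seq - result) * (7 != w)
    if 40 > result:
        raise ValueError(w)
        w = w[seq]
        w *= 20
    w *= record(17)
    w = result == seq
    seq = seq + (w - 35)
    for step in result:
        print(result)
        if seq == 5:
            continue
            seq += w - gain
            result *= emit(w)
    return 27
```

Transformed code:
def wrap(result, gain, w, seq):
    w = (seq - result) * (7 != w)
    if 40 > result:
        raise ValueError(w)
    w *= record(17)
    w = result == seq
    seq = seq + (w - 35)
    for step in result:
        print(result)
        if seq == 5:
            continue
    return 27

for step in result:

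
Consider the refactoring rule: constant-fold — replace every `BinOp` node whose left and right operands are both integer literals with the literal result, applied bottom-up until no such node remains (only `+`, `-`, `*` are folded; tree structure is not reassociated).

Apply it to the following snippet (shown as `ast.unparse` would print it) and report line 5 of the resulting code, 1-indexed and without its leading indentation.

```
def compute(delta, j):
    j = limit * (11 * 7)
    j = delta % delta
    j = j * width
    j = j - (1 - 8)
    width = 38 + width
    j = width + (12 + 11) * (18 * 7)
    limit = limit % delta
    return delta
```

j = j - -7

Transformed code:
def compute(delta, j):
    j = limit * 77
    j = delta % delta
    j = j * width
    j = j - -7
    width = 38 + width
    j = width + 2898
    limit = limit % delta
    return delta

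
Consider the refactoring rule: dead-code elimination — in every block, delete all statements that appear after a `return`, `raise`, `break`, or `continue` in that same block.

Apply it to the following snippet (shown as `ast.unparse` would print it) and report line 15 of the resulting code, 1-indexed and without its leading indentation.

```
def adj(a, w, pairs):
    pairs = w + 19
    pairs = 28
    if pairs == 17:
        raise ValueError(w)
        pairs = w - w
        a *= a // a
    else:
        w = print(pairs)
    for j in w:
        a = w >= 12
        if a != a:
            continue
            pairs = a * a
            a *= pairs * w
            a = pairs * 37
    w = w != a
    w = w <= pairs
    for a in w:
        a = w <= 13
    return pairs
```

a = w <= 13

Transformed code:
def adj(a, w, pairs):
    pairs = w + 19
    pairs = 28
    if pairs == 17:
        raise ValueError(w)
    else:
        w = print(pairs)
    for j in w:
        a = w >= 12
        if a != a:
            continue
    w = w != a
    w = w <= pairs
    for a in w:
        a = w <= 13
    return pairs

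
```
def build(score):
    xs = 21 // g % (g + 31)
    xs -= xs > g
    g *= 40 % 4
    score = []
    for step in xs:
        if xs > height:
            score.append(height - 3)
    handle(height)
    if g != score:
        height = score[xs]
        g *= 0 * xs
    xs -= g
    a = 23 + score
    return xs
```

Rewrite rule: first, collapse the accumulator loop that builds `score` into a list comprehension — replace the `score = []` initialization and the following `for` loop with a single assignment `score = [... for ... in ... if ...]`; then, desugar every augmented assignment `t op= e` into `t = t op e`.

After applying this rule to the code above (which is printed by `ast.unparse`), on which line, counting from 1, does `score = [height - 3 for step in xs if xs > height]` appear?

5

Transformed code:
def build(score):
    xs = 21 // g % (g + 31)
    xs = xs - (xs > g)
    g = g * (40 % 4)
    score = [height - 3 for step in xs if xs > height]
    handle(height)
    if g != score:
        height = score[xs]
        g = g * (0 * xs)
    xs = xs - g
    a = 23 + score
    return xs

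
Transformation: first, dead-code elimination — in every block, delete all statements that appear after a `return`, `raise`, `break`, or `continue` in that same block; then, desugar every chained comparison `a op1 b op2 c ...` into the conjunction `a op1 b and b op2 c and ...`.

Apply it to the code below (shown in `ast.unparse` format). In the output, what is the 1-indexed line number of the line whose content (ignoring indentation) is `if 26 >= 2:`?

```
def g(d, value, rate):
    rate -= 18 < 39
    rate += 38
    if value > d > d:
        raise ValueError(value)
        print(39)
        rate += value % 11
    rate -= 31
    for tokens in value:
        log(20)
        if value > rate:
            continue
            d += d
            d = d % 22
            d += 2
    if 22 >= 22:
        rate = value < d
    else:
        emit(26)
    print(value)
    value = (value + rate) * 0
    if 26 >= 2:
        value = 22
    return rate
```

Transformed code:
def g(d, value, rate):
    rate -= 18 < 39
    rate += 38
    if value > d and d > d:
        raise ValueError(value)
    rate -= 31
    for tokens in value:
        log(20)
        if value > rate:
            continue
    if 22 >= 22:
        rate = value < d
    else:
        emit(26)
    print(value)
    value = (value + rate) * 0
    if 26 >= 2:
        value = 22
    return rate

17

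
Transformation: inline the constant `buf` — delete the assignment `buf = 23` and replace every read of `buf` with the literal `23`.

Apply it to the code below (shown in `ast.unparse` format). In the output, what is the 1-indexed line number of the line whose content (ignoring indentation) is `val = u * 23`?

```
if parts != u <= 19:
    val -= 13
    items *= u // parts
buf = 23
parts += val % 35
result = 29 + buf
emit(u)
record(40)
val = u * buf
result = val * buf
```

8

Transformed code:
if parts != u <= 19:
    val -= 13
    items *= u // parts
parts += val % 35
result = 29 + 23
emit(u)
record(40)
val = u * 23
result = val * 23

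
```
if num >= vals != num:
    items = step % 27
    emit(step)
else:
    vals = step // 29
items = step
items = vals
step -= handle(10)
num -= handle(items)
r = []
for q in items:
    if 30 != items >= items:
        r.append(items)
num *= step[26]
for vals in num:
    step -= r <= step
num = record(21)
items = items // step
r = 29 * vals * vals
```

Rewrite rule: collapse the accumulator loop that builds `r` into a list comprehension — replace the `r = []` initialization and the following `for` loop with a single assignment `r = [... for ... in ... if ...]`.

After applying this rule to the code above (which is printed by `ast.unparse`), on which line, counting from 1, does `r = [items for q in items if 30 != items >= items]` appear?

10

Transformed code:
if num >= vals != num:
    items = step % 27
    emit(step)
else:
    vals = step // 29
items = step
items = vals
step -= handle(10)
num -= handle(items)
r = [items for q in items if 30 != items >= items]
num *= step[26]
for vals in num:
    step -= r <= step
num = record(21)
items = items // step
r = 29 * vals * vals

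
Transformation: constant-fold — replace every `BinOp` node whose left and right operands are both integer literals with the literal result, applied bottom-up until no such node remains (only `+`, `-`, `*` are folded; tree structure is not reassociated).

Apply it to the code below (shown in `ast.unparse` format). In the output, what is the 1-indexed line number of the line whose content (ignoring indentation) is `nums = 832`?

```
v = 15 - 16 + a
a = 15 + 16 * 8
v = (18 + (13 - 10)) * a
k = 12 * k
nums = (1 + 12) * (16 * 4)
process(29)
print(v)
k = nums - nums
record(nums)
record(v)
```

5

Transformed code:
v = -1 + a
a = 143
v = 21 * a
k = 12 * k
nums = 832
process(29)
print(v)
k = nums - nums
record(nums)
record(v)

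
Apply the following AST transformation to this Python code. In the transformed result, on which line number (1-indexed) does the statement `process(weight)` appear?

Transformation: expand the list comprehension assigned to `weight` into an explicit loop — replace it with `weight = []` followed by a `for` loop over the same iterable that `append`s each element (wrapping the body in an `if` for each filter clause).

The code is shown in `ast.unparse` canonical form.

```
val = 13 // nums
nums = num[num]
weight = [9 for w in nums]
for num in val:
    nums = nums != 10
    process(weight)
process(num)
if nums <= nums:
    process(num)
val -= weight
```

Transformed code:
val = 13 // nums
nums = num[num]
weight = []
for w in nums:
    weight.append(9)
for num in val:
    nums = nums != 10
    process(weight)
process(num)
if nums <= nums:
    process(num)
val -= weight

8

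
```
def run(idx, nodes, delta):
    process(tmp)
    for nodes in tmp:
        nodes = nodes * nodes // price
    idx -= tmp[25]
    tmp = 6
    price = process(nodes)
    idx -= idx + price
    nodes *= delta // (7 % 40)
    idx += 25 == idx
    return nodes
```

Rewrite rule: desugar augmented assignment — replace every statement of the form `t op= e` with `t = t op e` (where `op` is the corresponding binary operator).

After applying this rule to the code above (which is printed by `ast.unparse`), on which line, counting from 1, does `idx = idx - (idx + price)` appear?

8

Transformed code:
def run(idx, nodes, delta):
    process(tmp)
    for nodes in tmp:
        nodes = nodes * nodes // price
    idx = idx - tmp[25]
    tmp = 6
    price = process(nodes)
    idx = idx - (idx + price)
    nodes = nodes * (delta // (7 % 40))
    idx = idx + (25 == idx)
    return nodes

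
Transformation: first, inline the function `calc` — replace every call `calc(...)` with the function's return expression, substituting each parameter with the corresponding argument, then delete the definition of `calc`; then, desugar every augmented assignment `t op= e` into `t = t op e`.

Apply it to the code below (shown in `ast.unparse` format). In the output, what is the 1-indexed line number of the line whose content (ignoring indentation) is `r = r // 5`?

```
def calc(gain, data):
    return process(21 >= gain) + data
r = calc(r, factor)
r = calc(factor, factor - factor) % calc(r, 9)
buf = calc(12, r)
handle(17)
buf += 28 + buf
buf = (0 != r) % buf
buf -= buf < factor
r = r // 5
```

8

Transformed code:
r = process(21 >= r) + factor
r = (process(21 >= factor) + (factor - factor)) % (process(21 >= r) + 9)
buf = process(21 >= 12) + r
handle(17)
buf = buf + (28 + buf)
buf = (0 != r) % buf
buf = buf - (buf < factor)
r = r // 5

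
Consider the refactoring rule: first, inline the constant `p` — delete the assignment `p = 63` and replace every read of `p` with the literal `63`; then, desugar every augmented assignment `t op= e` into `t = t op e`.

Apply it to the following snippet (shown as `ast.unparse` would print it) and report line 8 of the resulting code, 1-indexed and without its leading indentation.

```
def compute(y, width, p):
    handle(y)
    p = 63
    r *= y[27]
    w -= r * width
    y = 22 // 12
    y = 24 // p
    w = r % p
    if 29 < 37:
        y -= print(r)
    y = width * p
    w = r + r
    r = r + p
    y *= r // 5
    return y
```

Transformed code:
def compute(y, width, p):
    handle(y)
    r = r * y[27]
    w = w - r * width
    y = 22 // 12
    y = 24 // 63
    w = r % 63
    if 29 < 37:
        y = y - print(r)
    y = width * 63
    w = r + r
    r = r + 63
    y = y * (r // 5)
    return y

if 29 < 37:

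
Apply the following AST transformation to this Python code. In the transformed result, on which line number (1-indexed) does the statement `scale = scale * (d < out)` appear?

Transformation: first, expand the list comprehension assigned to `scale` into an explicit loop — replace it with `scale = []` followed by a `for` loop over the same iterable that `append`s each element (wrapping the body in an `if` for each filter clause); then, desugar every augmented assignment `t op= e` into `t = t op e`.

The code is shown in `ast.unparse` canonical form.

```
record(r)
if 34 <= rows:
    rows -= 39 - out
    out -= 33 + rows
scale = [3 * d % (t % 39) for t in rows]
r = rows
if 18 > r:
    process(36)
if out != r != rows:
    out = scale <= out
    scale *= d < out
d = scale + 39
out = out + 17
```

13

Transformed code:
record(r)
if 34 <= rows:
    rows = rows - (39 - out)
    out = out - (33 + rows)
scale = []
for t in rows:
    scale.append(3 * d % (t % 39))
r = rows
if 18 > r:
    process(36)
if out != r != rows:
    out = scale <= out
    scale = scale * (d < out)
d = scale + 39
out = out + 17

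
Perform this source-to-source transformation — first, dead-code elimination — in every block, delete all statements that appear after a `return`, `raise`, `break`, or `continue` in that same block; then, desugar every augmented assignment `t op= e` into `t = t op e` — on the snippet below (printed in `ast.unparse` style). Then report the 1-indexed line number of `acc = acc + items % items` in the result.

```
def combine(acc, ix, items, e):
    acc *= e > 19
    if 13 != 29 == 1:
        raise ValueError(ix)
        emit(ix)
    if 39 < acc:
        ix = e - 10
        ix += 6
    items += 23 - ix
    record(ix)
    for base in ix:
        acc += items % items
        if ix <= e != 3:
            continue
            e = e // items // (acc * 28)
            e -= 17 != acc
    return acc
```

11

Transformed code:
def combine(acc, ix, items, e):
    acc = acc * (e > 19)
    if 13 != 29 == 1:
        raise ValueError(ix)
    if 39 < acc:
        ix = e - 10
        ix = ix + 6
    items = items + (23 - ix)
    record(ix)
    for base in ix:
        acc = acc + items % items
        if ix <= e != 3:
            continue
    return acc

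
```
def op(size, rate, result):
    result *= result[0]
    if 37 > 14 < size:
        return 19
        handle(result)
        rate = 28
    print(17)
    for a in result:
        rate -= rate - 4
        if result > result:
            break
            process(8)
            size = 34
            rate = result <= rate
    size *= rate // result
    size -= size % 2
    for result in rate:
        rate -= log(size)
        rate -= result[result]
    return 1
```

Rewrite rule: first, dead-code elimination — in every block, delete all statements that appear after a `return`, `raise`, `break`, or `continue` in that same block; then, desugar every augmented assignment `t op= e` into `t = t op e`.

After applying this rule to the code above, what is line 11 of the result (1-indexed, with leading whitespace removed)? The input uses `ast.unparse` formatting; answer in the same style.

size = size - size % 2

Transformed code:
def op(size, rate, result):
    result = result * result[0]
    if 37 > 14 < size:
        return 19
    print(17)
    for a in result:
        rate = rate - (rate - 4)
        if result > result:
            break
    size = size * (rate // result)
    size = size - size % 2
    for result in rate:
        rate = rate - log(size)
        rate = rate - result[result]
    return 1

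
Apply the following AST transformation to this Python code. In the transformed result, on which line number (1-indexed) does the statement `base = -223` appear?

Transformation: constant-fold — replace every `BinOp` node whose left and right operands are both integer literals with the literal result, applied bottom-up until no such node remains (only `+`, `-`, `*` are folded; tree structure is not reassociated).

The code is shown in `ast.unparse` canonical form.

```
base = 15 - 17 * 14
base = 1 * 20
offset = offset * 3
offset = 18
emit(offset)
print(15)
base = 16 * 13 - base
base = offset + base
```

1

Transformed code:
base = -223
base = 20
offset = offset * 3
offset = 18
emit(offset)
print(15)
base = 208 - base
base = offset + base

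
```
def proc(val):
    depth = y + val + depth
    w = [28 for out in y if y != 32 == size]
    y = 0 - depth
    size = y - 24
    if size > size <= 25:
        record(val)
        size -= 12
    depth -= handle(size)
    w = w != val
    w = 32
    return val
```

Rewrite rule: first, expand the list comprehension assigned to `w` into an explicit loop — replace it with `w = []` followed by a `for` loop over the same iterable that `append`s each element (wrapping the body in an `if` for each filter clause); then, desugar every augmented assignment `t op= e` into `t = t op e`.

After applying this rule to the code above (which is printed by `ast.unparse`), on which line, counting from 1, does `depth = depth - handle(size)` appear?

12

Transformed code:
def proc(val):
    depth = y + val + depth
    w = []
    for out in y:
        if y != 32 == size:
            w.append(28)
    y = 0 - depth
    size = y - 24
    if size > size <= 25:
        record(val)
        size = size - 12
    depth = depth - handle(size)
    w = w != val
    w = 32
    return val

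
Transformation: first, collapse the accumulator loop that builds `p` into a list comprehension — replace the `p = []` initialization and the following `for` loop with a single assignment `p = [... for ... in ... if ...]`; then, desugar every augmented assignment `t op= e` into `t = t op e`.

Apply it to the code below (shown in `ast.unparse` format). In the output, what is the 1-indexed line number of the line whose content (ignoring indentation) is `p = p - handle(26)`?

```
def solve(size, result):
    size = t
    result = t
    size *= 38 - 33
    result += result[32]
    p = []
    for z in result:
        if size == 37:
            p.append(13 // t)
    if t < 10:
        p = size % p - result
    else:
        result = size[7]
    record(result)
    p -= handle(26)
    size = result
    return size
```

Transformed code:
def solve(size, result):
    size = t
    result = t
    size = size * (38 - 33)
    result = result + result[32]
    p = [13 // t for z in result if size == 37]
    if t < 10:
        p = size % p - result
    else:
        result = size[7]
    record(result)
    p = p - handle(26)
    size = result
    return size

12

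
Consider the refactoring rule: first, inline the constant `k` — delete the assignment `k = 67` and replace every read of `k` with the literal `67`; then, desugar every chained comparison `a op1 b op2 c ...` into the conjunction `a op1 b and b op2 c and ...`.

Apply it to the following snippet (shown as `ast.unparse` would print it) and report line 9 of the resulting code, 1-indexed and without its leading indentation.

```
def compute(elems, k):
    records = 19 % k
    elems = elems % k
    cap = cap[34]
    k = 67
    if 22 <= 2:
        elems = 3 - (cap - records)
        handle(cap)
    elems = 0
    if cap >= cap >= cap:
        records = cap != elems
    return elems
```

if cap >= cap and cap >= cap:

Transformed code:
def compute(elems, k):
    records = 19 % 67
    elems = elems % 67
    cap = cap[34]
    if 22 <= 2:
        elems = 3 - (cap - records)
        handle(cap)
    elems = 0
    if cap >= cap and cap >= cap:
        records = cap != elems
    return elems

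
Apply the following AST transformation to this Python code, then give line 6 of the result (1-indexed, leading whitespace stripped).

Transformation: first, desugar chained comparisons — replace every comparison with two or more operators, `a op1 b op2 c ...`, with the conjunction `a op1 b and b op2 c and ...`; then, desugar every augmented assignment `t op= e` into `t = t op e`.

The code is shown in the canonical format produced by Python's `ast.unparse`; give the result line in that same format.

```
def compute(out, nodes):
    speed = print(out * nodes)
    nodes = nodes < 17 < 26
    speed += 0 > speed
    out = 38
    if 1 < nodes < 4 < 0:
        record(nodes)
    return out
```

if 1 < nodes and nodes < 4 and (4 < 0):

Transformed code:
def compute(out, nodes):
    speed = print(out * nodes)
    nodes = nodes < 17 and 17 < 26
    speed = speed + (0 > speed)
    out = 38
    if 1 < nodes and nodes < 4 and (4 < 0):
        record(nodes)
    return out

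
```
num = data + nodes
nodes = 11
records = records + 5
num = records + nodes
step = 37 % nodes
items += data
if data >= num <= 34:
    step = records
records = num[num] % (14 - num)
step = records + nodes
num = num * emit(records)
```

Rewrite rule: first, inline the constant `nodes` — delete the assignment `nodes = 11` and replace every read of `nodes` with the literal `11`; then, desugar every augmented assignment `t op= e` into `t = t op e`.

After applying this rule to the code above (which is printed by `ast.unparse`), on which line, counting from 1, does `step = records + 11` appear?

Transformed code:
num = data + 11
records = records + 5
num = records + 11
step = 37 % 11
items = items + data
if data >= num <= 34:
    step = records
records = num[num] % (14 - num)
step = records + 11
num = num * emit(records)

9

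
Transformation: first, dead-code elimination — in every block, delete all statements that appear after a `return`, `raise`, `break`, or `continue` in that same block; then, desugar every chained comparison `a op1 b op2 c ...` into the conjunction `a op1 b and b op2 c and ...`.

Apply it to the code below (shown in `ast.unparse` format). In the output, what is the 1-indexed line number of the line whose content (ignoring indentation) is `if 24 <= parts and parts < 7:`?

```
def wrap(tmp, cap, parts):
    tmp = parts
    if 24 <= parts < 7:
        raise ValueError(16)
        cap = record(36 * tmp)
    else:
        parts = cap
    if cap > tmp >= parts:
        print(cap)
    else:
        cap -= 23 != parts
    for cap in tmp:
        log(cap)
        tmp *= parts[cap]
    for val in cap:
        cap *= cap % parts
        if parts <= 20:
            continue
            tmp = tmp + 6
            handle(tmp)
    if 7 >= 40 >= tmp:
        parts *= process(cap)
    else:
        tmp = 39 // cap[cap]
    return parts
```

3

Transformed code:
def wrap(tmp, cap, parts):
    tmp = parts
    if 24 <= parts and parts < 7:
        raise ValueError(16)
    else:
        parts = cap
    if cap > tmp and tmp >= parts:
        print(cap)
    else:
        cap -= 23 != parts
    for cap in tmp:
        log(cap)
        tmp *= parts[cap]
    for val in cap:
        cap *= cap % parts
        if parts <= 20:
            continue
    if 7 >= 40 and 40 >= tmp:
        parts *= process(cap)
    else:
        tmp = 39 // cap[cap]
    return parts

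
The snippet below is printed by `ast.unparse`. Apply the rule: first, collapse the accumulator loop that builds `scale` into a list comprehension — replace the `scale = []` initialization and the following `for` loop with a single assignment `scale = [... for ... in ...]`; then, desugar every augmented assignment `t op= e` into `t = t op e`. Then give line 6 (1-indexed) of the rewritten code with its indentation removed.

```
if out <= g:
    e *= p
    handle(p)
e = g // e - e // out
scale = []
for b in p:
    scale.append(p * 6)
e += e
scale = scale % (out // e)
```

Transformed code:
if out <= g:
    e = e * p
    handle(p)
e = g // e - e // out
scale = [p * 6 for b in p]
e = e + e
scale = scale % (out // e)

e = e + e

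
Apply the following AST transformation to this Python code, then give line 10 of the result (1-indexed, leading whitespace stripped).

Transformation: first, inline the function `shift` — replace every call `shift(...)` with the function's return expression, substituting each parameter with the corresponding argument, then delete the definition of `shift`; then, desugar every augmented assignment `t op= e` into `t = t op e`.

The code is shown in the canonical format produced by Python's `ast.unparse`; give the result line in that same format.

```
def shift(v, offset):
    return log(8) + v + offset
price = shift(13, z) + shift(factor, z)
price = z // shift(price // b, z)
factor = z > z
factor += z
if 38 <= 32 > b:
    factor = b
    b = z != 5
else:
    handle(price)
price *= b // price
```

Transformed code:
price = log(8) + 13 + z + (log(8) + factor + z)
price = z // (log(8) + price // b + z)
factor = z > z
factor = factor + z
if 38 <= 32 > b:
    factor = b
    b = z != 5
else:
    handle(price)
price = price * (b // price)

price = price * (b // price)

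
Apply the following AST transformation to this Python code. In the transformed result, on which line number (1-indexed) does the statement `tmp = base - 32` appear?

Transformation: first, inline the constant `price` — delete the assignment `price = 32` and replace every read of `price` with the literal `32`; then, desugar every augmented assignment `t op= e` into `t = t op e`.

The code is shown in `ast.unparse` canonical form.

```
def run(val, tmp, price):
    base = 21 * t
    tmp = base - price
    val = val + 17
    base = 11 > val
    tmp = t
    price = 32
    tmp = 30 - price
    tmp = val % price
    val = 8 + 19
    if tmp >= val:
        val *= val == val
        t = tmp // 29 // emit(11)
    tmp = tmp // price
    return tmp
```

Transformed code:
def run(val, tmp, price):
    base = 21 * t
    tmp = base - 32
    val = val + 17
    base = 11 > val
    tmp = t
    tmp = 30 - 32
    tmp = val % 32
    val = 8 + 19
    if tmp >= val:
        val = val * (val == val)
        t = tmp // 29 // emit(11)
    tmp = tmp // 32
    return tmp

3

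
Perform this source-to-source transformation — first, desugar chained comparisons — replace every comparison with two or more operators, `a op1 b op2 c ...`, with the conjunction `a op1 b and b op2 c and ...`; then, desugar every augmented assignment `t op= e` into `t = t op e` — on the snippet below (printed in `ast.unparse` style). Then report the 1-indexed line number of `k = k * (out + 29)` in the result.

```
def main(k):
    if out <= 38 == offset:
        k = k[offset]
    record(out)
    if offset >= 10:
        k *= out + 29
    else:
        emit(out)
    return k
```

6

Transformed code:
def main(k):
    if out <= 38 and 38 == offset:
        k = k[offset]
    record(out)
    if offset >= 10:
        k = k * (out + 29)
    else:
        emit(out)
    return k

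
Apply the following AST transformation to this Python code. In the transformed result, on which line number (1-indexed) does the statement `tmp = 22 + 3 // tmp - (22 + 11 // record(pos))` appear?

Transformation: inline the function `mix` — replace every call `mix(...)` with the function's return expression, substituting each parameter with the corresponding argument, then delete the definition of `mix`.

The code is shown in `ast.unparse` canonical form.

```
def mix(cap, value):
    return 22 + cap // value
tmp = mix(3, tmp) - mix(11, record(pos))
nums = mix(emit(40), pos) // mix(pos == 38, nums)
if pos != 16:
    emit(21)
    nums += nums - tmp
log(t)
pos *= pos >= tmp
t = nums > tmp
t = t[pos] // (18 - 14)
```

1

Transformed code:
tmp = 22 + 3 // tmp - (22 + 11 // record(pos))
nums = (22 + emit(40) // pos) // (22 + (pos == 38) // nums)
if pos != 16:
    emit(21)
    nums += nums - tmp
log(t)
pos *= pos >= tmp
t = nums > tmp
t = t[pos] // (18 - 14)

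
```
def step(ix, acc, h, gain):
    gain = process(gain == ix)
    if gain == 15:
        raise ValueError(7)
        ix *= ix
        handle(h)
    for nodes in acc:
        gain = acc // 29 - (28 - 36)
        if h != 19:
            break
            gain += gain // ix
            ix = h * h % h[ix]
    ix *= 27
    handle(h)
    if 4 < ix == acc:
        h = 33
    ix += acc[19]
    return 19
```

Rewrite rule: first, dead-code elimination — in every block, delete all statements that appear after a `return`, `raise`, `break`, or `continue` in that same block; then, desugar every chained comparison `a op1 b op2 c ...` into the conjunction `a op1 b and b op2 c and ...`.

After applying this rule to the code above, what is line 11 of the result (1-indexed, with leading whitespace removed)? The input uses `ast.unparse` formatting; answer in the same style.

Transformed code:
def step(ix, acc, h, gain):
    gain = process(gain == ix)
    if gain == 15:
        raise ValueError(7)
    for nodes in acc:
        gain = acc // 29 - (28 - 36)
        if h != 19:
            break
    ix *= 27
    handle(h)
    if 4 < ix and ix == acc:
        h = 33
    ix += acc[19]
    return 19

if 4 < ix and ix == acc:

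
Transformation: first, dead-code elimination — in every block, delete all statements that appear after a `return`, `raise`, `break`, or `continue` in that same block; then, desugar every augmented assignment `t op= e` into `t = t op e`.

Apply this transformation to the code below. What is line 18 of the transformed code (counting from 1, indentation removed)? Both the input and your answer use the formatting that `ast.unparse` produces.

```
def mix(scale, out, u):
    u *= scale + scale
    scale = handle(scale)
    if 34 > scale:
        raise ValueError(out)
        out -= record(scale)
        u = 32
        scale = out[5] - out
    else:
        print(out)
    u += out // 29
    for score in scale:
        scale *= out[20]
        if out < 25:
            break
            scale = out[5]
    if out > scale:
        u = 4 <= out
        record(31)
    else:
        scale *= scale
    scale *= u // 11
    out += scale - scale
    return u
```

Transformed code:
def mix(scale, out, u):
    u = u * (scale + scale)
    scale = handle(scale)
    if 34 > scale:
        raise ValueError(out)
    else:
        print(out)
    u = u + out // 29
    for score in scale:
        scale = scale * out[20]
        if out < 25:
            break
    if out > scale:
        u = 4 <= out
        record(31)
    else:
        scale = scale * scale
    scale = scale * (u // 11)
    out = out + (scale - scale)
    return u

scale = scale * (u // 11)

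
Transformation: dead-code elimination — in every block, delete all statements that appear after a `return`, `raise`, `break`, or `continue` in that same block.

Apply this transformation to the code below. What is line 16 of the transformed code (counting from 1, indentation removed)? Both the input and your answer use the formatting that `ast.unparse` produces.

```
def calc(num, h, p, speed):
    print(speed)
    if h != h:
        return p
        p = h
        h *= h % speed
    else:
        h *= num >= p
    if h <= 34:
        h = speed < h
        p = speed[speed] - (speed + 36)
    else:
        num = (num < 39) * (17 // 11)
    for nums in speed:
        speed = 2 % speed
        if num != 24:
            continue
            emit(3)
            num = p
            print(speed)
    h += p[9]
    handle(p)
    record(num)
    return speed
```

h += p[9]

Transformed code:
def calc(num, h, p, speed):
    print(speed)
    if h != h:
        return p
    else:
        h *= num >= p
    if h <= 34:
        h = speed < h
        p = speed[speed] - (speed + 36)
    else:
        num = (num < 39) * (17 // 11)
    for nums in speed:
        speed = 2 % speed
        if num != 24:
            continue
    h += p[9]
    handle(p)
    record(num)
    return speed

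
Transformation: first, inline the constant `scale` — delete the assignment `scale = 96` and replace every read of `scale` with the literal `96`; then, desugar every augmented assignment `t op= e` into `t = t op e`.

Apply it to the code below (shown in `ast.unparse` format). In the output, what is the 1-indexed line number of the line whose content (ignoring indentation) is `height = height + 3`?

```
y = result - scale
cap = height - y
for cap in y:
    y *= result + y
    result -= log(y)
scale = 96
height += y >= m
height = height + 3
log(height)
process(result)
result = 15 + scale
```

7

Transformed code:
y = result - 96
cap = height - y
for cap in y:
    y = y * (result + y)
    result = result - log(y)
height = height + (y >= m)
height = height + 3
log(height)
process(result)
result = 15 + 96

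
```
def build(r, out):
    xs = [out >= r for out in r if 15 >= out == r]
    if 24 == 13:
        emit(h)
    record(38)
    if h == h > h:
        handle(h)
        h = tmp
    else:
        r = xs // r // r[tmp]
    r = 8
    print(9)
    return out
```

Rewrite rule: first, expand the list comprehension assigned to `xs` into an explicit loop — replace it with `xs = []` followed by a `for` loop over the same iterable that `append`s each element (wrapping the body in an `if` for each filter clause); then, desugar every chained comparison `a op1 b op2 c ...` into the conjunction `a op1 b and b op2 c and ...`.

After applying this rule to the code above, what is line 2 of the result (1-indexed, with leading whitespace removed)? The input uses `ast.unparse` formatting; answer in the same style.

Transformed code:
def build(r, out):
    xs = []
    for out in r:
        if 15 >= out and out == r:
            xs.append(out >= r)
    if 24 == 13:
        emit(h)
    record(38)
    if h == h and h > h:
        handle(h)
        h = tmp
    else:
        r = xs // r // r[tmp]
    r = 8
    print(9)
    return out

xs = []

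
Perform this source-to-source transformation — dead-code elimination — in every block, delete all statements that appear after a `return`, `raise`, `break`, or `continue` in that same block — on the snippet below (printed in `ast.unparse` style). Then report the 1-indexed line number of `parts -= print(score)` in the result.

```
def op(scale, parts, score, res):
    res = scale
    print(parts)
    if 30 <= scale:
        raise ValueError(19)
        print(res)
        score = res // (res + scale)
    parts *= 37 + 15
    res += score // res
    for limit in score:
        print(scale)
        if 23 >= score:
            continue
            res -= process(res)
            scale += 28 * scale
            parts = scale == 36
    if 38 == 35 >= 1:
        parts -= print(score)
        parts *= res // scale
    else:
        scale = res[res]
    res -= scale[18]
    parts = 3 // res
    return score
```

Transformed code:
def op(scale, parts, score, res):
    res = scale
    print(parts)
    if 30 <= scale:
        raise ValueError(19)
    parts *= 37 + 15
    res += score // res
    for limit in score:
        print(scale)
        if 23 >= score:
            continue
    if 38 == 35 >= 1:
        parts -= print(score)
        parts *= res // scale
    else:
        scale = res[res]
    res -= scale[18]
    parts = 3 // res
    return score

13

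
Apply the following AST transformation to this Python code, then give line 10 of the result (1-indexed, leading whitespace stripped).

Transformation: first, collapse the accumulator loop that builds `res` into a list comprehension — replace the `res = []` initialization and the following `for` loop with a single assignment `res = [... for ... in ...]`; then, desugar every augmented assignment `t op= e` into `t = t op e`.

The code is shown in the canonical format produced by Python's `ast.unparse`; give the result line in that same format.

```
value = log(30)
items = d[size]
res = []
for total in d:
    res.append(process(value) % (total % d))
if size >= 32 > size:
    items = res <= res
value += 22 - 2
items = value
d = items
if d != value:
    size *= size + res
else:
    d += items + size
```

size = size * (size + res)

Transformed code:
value = log(30)
items = d[size]
res = [process(value) % (total % d) for total in d]
if size >= 32 > size:
    items = res <= res
value = value + (22 - 2)
items = value
d = items
if d != value:
    size = size * (size + res)
else:
    d = d + (items + size)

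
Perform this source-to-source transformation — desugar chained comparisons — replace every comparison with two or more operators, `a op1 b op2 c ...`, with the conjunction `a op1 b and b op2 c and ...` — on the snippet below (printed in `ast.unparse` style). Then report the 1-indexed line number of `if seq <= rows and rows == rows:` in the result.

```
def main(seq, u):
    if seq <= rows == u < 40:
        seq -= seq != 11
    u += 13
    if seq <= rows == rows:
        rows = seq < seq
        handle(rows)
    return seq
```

Transformed code:
def main(seq, u):
    if seq <= rows and rows == u and (u < 40):
        seq -= seq != 11
    u += 13
    if seq <= rows and rows == rows:
        rows = seq < seq
        handle(rows)
    return seq

5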